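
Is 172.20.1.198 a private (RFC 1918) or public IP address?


RFC 1918 private ranges:
  10.0.0.0/8 (10.0.0.0 - 10.255.255.255)
  172.16.0.0/12 (172.16.0.0 - 172.31.255.255)
  192.168.0.0/16 (192.168.0.0 - 192.168.255.255)
Private (in 172.16.0.0/12)


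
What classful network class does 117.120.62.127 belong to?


First octet: 117
Binary: 01110101
0xxxxxxx -> Class A (1-126)
Class A, default mask 255.0.0.0 (/8)


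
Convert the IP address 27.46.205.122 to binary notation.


27 = 00011011
46 = 00101110
205 = 11001101
122 = 01111010
Binary: 00011011.00101110.11001101.01111010


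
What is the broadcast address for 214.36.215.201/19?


Network: 214.36.192.0/19
Host bits = 13
Set all host bits to 1:
Broadcast: 214.36.223.255


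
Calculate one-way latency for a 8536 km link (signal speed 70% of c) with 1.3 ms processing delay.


Speed = 0.7 * 3e5 km/s = 210000 km/s
Propagation delay = 8536 / 210000 = 0.0406 s = 40.6476 ms
Processing delay = 1.3 ms
Total one-way latency = 41.9476 ms


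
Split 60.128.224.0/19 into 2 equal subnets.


New prefix = 19 + 1 = 20
Each subnet has 4096 addresses
  60.128.224.0/20
  60.128.240.0/20
Subnets: 60.128.224.0/20, 60.128.240.0/20


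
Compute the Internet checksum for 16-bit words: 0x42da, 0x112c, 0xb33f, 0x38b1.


Sum all words (with carry folding):
+ 0x42da = 0x42da
+ 0x112c = 0x5406
+ 0xb33f = 0x0746
+ 0x38b1 = 0x3ff7
One's complement: ~0x3ff7
Checksum = 0xc008


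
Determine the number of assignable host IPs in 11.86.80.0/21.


Host bits = 32 - 21 = 11
Total addresses = 2^11 = 2048
Usable = total - 2 (network and broadcast)
Usable hosts: 2046


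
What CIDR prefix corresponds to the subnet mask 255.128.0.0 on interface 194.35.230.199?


Binary: 11111111.10000000.00000000.00000000
Count leading 1s
Prefix: /9


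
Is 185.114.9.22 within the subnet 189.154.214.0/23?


Subnet network: 189.154.214.0
Test IP AND mask: 185.114.8.0
No, 185.114.9.22 is not in 189.154.214.0/23


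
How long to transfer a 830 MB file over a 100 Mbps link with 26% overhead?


Effective throughput = 100 * (1 - 26/100) = 74 Mbps
File size in Mb = 830 * 8 = 6640 Mb
Time = 6640 / 74
Time = 89.7297 seconds


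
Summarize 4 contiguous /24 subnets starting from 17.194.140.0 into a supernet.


Original prefix: /24
Number of subnets: 4 = 2^2
New prefix = 24 - 2 = 22
Supernet: 17.194.140.0/22


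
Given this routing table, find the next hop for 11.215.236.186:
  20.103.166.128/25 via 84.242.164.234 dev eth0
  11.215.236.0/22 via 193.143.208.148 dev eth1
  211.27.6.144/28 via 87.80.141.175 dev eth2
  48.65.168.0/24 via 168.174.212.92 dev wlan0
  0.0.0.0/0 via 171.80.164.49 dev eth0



Longest prefix match for 11.215.236.186:
  /25 20.103.166.128: no
  /22 11.215.236.0: MATCH
  /28 211.27.6.144: no
  /24 48.65.168.0: no
  /0 0.0.0.0: MATCH
Selected: next-hop 193.143.208.148 via eth1 (matched /22)


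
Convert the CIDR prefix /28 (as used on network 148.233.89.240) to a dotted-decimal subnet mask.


/28 means 28 network bits, 4 host bits
Binary: 11111111111111111111111111110000
Mask: 255.255.255.240


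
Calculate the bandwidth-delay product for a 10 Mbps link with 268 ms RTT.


BDP = bandwidth * RTT
= 10 Mbps * 268 ms
= 10 * 1e6 * 268 / 1000 bits
= 2680000 bits
= 335000 bytes
= 327.1484 KB
BDP = 2680000 bits (335000 bytes)


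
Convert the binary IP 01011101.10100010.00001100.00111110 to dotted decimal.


01011101 = 93
10100010 = 162
00001100 = 12
00111110 = 62
IP: 93.162.12.62


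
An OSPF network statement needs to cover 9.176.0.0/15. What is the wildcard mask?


Subnet mask: 255.254.0.0
Wildcard = 255.255.255.255 - subnet mask
255 - 255 = 0
255 - 254 = 1
255 - 0 = 255
255 - 0 = 255
Wildcard: 0.1.255.255


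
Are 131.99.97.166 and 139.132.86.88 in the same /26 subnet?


Mask: 255.255.255.192
131.99.97.166 AND mask = 131.99.97.128
139.132.86.88 AND mask = 139.132.86.64
No, different subnets (131.99.97.128 vs 139.132.86.64)


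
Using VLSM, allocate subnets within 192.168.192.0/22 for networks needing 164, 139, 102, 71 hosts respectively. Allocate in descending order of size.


164 hosts -> /24 (254 usable): 192.168.192.0/24
139 hosts -> /24 (254 usable): 192.168.193.0/24
102 hosts -> /25 (126 usable): 192.168.194.0/25
71 hosts -> /25 (126 usable): 192.168.194.128/25
Allocation: 192.168.192.0/24 (164 hosts, 254 usable); 192.168.193.0/24 (139 hosts, 254 usable); 192.168.194.0/25 (102 hosts, 126 usable); 192.168.194.128/25 (71 hosts, 126 usable)


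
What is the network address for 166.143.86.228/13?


IP:   10100110.10001111.01010110.11100100
Mask: 11111111.11111000.00000000.00000000
AND operation:
Net:  10100110.10001000.00000000.00000000
Network: 166.136.0.0/13


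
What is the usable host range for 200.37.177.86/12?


Network: 200.32.0.0
Broadcast: 200.47.255.255
First usable = network + 1
Last usable = broadcast - 1
Range: 200.32.0.1 to 200.47.255.254


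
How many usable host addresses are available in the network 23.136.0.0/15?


Host bits = 32 - 15 = 17
Total addresses = 2^17 = 131072
Usable = total - 2 (network and broadcast)
Usable hosts: 131070


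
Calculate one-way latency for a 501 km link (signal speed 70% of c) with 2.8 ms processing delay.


Speed = 0.7 * 3e5 km/s = 210000 km/s
Propagation delay = 501 / 210000 = 0.0024 s = 2.3857 ms
Processing delay = 2.8 ms
Total one-way latency = 5.1857 ms


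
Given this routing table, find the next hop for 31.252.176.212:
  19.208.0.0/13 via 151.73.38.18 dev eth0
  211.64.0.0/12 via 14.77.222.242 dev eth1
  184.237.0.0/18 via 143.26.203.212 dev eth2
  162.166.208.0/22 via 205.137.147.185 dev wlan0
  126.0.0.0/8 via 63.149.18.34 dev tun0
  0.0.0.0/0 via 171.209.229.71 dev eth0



Longest prefix match for 31.252.176.212:
  /13 19.208.0.0: no
  /12 211.64.0.0: no
  /18 184.237.0.0: no
  /22 162.166.208.0: no
  /8 126.0.0.0: no
  /0 0.0.0.0: MATCH
Selected: next-hop 171.209.229.71 via eth0 (matched /0)


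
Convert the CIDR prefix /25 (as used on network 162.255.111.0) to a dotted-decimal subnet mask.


/25 means 25 network bits, 7 host bits
Binary: 11111111111111111111111110000000
Mask: 255.255.255.128


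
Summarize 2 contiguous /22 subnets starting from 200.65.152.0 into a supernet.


Original prefix: /22
Number of subnets: 2 = 2^1
New prefix = 22 - 1 = 21
Supernet: 200.65.152.0/21


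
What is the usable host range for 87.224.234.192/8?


Network: 87.0.0.0
Broadcast: 87.255.255.255
First usable = network + 1
Last usable = broadcast - 1
Range: 87.0.0.1 to 87.255.255.254


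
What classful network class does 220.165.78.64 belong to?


First octet: 220
Binary: 11011100
110xxxxx -> Class C (192-223)
Class C, default mask 255.255.255.0 (/24)


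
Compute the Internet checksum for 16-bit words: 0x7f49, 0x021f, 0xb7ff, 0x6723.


Sum all words (with carry folding):
+ 0x7f49 = 0x7f49
+ 0x021f = 0x8168
+ 0xb7ff = 0x3968
+ 0x6723 = 0xa08b
One's complement: ~0xa08b
Checksum = 0x5f74


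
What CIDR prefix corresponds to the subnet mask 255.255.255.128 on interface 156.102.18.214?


Binary: 11111111.11111111.11111111.10000000
Count leading 1s
Prefix: /25


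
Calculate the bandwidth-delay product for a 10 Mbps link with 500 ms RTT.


BDP = bandwidth * RTT
= 10 Mbps * 500 ms
= 10 * 1e6 * 500 / 1000 bits
= 5000000 bits
= 625000 bytes
= 610.3516 KB
BDP = 5000000 bits (625000 bytes)


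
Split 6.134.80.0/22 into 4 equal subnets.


New prefix = 22 + 2 = 24
Each subnet has 256 addresses
  6.134.80.0/24
  6.134.81.0/24
  6.134.82.0/24
  6.134.83.0/24
Subnets: 6.134.80.0/24, 6.134.81.0/24, 6.134.82.0/24, 6.134.83.0/24


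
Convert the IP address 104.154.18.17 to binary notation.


104 = 01101000
154 = 10011010
18 = 00010010
17 = 00010001
Binary: 01101000.10011010.00010010.00010001


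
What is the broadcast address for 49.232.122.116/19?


Network: 49.232.96.0/19
Host bits = 13
Set all host bits to 1:
Broadcast: 49.232.127.255


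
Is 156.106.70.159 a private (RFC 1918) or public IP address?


RFC 1918 private ranges:
  10.0.0.0/8 (10.0.0.0 - 10.255.255.255)
  172.16.0.0/12 (172.16.0.0 - 172.31.255.255)
  192.168.0.0/16 (192.168.0.0 - 192.168.255.255)
Public (not in any RFC 1918 range)


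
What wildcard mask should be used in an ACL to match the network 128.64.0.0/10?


Subnet mask: 255.192.0.0
Wildcard = 255.255.255.255 - subnet mask
255 - 255 = 0
255 - 192 = 63
255 - 0 = 255
255 - 0 = 255
Wildcard: 0.63.255.255


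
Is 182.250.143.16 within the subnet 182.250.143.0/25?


Subnet network: 182.250.143.0
Test IP AND mask: 182.250.143.0
Yes, 182.250.143.16 is in 182.250.143.0/25


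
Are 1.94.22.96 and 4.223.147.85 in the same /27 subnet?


Mask: 255.255.255.224
1.94.22.96 AND mask = 1.94.22.96
4.223.147.85 AND mask = 4.223.147.64
No, different subnets (1.94.22.96 vs 4.223.147.64)


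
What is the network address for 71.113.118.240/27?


IP:   01000111.01110001.01110110.11110000
Mask: 11111111.11111111.11111111.11100000
AND operation:
Net:  01000111.01110001.01110110.11100000
Network: 71.113.118.224/27


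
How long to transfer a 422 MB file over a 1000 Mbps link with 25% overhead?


Effective throughput = 1000 * (1 - 25/100) = 750 Mbps
File size in Mb = 422 * 8 = 3376 Mb
Time = 3376 / 750
Time = 4.5013 seconds


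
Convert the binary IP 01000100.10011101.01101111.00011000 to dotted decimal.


01000100 = 68
10011101 = 157
01101111 = 111
00011000 = 24
IP: 68.157.111.24


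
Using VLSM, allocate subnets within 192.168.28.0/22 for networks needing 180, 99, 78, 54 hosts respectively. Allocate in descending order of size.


180 hosts -> /24 (254 usable): 192.168.28.0/24
99 hosts -> /25 (126 usable): 192.168.29.0/25
78 hosts -> /25 (126 usable): 192.168.29.128/25
54 hosts -> /26 (62 usable): 192.168.30.0/26
Allocation: 192.168.28.0/24 (180 hosts, 254 usable); 192.168.29.0/25 (99 hosts, 126 usable); 192.168.29.128/25 (78 hosts, 126 usable); 192.168.30.0/26 (54 hosts, 62 usable)


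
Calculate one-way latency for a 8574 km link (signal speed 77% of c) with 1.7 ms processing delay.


Speed = 0.77 * 3e5 km/s = 231000 km/s
Propagation delay = 8574 / 231000 = 0.0371 s = 37.1169 ms
Processing delay = 1.7 ms
Total one-way latency = 38.8169 ms


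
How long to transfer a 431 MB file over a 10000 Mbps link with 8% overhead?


Effective throughput = 10000 * (1 - 8/100) = 9200 Mbps
File size in Mb = 431 * 8 = 3448 Mb
Time = 3448 / 9200
Time = 0.3748 seconds


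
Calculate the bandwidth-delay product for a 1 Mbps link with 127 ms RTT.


BDP = bandwidth * RTT
= 1 Mbps * 127 ms
= 1 * 1e6 * 127 / 1000 bits
= 127000 bits
= 15875 bytes
= 15.5029 KB
BDP = 127000 bits (15875 bytes)


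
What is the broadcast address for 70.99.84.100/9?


Network: 70.0.0.0/9
Host bits = 23
Set all host bits to 1:
Broadcast: 70.127.255.255


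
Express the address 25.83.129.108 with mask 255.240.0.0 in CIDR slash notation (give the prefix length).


Binary: 11111111.11110000.00000000.00000000
Count leading 1s
Prefix: /12


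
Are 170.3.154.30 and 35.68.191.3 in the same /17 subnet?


Mask: 255.255.128.0
170.3.154.30 AND mask = 170.3.128.0
35.68.191.3 AND mask = 35.68.128.0
No, different subnets (170.3.128.0 vs 35.68.128.0)


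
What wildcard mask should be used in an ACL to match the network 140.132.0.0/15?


Subnet mask: 255.254.0.0
Wildcard = 255.255.255.255 - subnet mask
255 - 255 = 0
255 - 254 = 1
255 - 0 = 255
255 - 0 = 255
Wildcard: 0.1.255.255


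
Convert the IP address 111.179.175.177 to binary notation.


111 = 01101111
179 = 10110011
175 = 10101111
177 = 10110001
Binary: 01101111.10110011.10101111.10110001


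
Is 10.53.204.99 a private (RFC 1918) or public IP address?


RFC 1918 private ranges:
  10.0.0.0/8 (10.0.0.0 - 10.255.255.255)
  172.16.0.0/12 (172.16.0.0 - 172.31.255.255)
  192.168.0.0/16 (192.168.0.0 - 192.168.255.255)
Private (in 10.0.0.0/8)


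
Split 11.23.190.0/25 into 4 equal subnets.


New prefix = 25 + 2 = 27
Each subnet has 32 addresses
  11.23.190.0/27
  11.23.190.32/27
  11.23.190.64/27
  11.23.190.96/27
Subnets: 11.23.190.0/27, 11.23.190.32/27, 11.23.190.64/27, 11.23.190.96/27


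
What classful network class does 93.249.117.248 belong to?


First octet: 93
Binary: 01011101
0xxxxxxx -> Class A (1-126)
Class A, default mask 255.0.0.0 (/8)


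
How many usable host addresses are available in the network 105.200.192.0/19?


Host bits = 32 - 19 = 13
Total addresses = 2^13 = 8192
Usable = total - 2 (network and broadcast)
Usable hosts: 8190


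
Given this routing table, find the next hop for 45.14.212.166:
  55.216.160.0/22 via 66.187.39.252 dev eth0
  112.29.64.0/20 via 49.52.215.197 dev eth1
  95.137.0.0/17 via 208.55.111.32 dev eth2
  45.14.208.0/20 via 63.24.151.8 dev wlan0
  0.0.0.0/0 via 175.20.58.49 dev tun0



Longest prefix match for 45.14.212.166:
  /22 55.216.160.0: no
  /20 112.29.64.0: no
  /17 95.137.0.0: no
  /20 45.14.208.0: MATCH
  /0 0.0.0.0: MATCH
Selected: next-hop 63.24.151.8 via wlan0 (matched /20)


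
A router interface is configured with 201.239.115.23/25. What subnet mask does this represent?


/25 means 25 network bits, 7 host bits
Binary: 11111111111111111111111110000000
Mask: 255.255.255.128


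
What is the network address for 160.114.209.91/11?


IP:   10100000.01110010.11010001.01011011
Mask: 11111111.11100000.00000000.00000000
AND operation:
Net:  10100000.01100000.00000000.00000000
Network: 160.96.0.0/11


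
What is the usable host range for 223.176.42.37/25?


Network: 223.176.42.0
Broadcast: 223.176.42.127
First usable = network + 1
Last usable = broadcast - 1
Range: 223.176.42.1 to 223.176.42.126


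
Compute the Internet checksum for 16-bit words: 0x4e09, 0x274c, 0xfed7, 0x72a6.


Sum all words (with carry folding):
+ 0x4e09 = 0x4e09
+ 0x274c = 0x7555
+ 0xfed7 = 0x742d
+ 0x72a6 = 0xe6d3
One's complement: ~0xe6d3
Checksum = 0x192c


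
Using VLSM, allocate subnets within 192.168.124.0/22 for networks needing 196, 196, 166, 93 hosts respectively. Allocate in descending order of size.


196 hosts -> /24 (254 usable): 192.168.124.0/24
196 hosts -> /24 (254 usable): 192.168.125.0/24
166 hosts -> /24 (254 usable): 192.168.126.0/24
93 hosts -> /25 (126 usable): 192.168.127.0/25
Allocation: 192.168.124.0/24 (196 hosts, 254 usable); 192.168.125.0/24 (196 hosts, 254 usable); 192.168.126.0/24 (166 hosts, 254 usable); 192.168.127.0/25 (93 hosts, 126 usable)


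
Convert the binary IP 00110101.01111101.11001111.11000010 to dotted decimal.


00110101 = 53
01111101 = 125
11001111 = 207
11000010 = 194
IP: 53.125.207.194


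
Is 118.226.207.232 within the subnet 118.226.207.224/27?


Subnet network: 118.226.207.224
Test IP AND mask: 118.226.207.224
Yes, 118.226.207.232 is in 118.226.207.224/27


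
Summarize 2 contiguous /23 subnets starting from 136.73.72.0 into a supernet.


Original prefix: /23
Number of subnets: 2 = 2^1
New prefix = 23 - 1 = 22
Supernet: 136.73.72.0/22


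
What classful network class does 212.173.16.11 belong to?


First octet: 212
Binary: 11010100
110xxxxx -> Class C (192-223)
Class C, default mask 255.255.255.0 (/24)


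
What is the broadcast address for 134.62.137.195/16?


Network: 134.62.0.0/16
Host bits = 16
Set all host bits to 1:
Broadcast: 134.62.255.255


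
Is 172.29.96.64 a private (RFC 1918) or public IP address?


RFC 1918 private ranges:
  10.0.0.0/8 (10.0.0.0 - 10.255.255.255)
  172.16.0.0/12 (172.16.0.0 - 172.31.255.255)
  192.168.0.0/16 (192.168.0.0 - 192.168.255.255)
Private (in 172.16.0.0/12)


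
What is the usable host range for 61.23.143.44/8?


Network: 61.0.0.0
Broadcast: 61.255.255.255
First usable = network + 1
Last usable = broadcast - 1
Range: 61.0.0.1 to 61.255.255.254


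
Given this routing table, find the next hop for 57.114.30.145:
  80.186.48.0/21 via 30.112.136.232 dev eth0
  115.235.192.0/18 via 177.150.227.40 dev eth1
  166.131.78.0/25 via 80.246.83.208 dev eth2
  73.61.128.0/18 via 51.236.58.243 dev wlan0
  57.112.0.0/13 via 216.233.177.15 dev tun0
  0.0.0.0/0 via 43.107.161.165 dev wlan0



Longest prefix match for 57.114.30.145:
  /21 80.186.48.0: no
  /18 115.235.192.0: no
  /25 166.131.78.0: no
  /18 73.61.128.0: no
  /13 57.112.0.0: MATCH
  /0 0.0.0.0: MATCH
Selected: next-hop 216.233.177.15 via tun0 (matched /13)


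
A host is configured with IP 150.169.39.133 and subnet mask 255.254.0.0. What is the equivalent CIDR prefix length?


Binary: 11111111.11111110.00000000.00000000
Count leading 1s
Prefix: /15


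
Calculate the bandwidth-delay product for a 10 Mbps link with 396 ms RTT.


BDP = bandwidth * RTT
= 10 Mbps * 396 ms
= 10 * 1e6 * 396 / 1000 bits
= 3960000 bits
= 495000 bytes
= 483.3984 KB
BDP = 3960000 bits (495000 bytes)


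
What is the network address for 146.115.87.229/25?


IP:   10010010.01110011.01010111.11100101
Mask: 11111111.11111111.11111111.10000000
AND operation:
Net:  10010010.01110011.01010111.10000000
Network: 146.115.87.128/25


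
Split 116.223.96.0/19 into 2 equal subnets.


New prefix = 19 + 1 = 20
Each subnet has 4096 addresses
  116.223.96.0/20
  116.223.112.0/20
Subnets: 116.223.96.0/20, 116.223.112.0/20


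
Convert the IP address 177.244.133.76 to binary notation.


177 = 10110001
244 = 11110100
133 = 10000101
76 = 01001100
Binary: 10110001.11110100.10000101.01001100


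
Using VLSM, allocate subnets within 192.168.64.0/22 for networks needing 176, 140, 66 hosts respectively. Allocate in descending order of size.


176 hosts -> /24 (254 usable): 192.168.64.0/24
140 hosts -> /24 (254 usable): 192.168.65.0/24
66 hosts -> /25 (126 usable): 192.168.66.0/25
Allocation: 192.168.64.0/24 (176 hosts, 254 usable); 192.168.65.0/24 (140 hosts, 254 usable); 192.168.66.0/25 (66 hosts, 126 usable)


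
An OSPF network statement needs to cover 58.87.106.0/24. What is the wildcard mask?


Subnet mask: 255.255.255.0
Wildcard = 255.255.255.255 - subnet mask
255 - 255 = 0
255 - 255 = 0
255 - 255 = 0
255 - 0 = 255
Wildcard: 0.0.0.255


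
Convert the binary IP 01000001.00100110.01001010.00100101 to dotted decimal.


01000001 = 65
00100110 = 38
01001010 = 74
00100101 = 37
IP: 65.38.74.37


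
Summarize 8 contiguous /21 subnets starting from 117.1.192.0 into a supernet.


Original prefix: /21
Number of subnets: 8 = 2^3
New prefix = 21 - 3 = 18
Supernet: 117.1.192.0/18


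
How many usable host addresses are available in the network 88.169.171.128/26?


Host bits = 32 - 26 = 6
Total addresses = 2^6 = 64
Usable = total - 2 (network and broadcast)
Usable hosts: 62


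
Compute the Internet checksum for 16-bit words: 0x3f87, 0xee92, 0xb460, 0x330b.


Sum all words (with carry folding):
+ 0x3f87 = 0x3f87
+ 0xee92 = 0x2e1a
+ 0xb460 = 0xe27a
+ 0x330b = 0x1586
One's complement: ~0x1586
Checksum = 0xea79


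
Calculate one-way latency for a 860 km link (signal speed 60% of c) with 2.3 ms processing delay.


Speed = 0.6 * 3e5 km/s = 180000 km/s
Propagation delay = 860 / 180000 = 0.0048 s = 4.7778 ms
Processing delay = 2.3 ms
Total one-way latency = 7.0778 ms


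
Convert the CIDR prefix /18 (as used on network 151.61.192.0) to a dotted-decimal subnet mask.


/18 means 18 network bits, 14 host bits
Binary: 11111111111111111100000000000000
Mask: 255.255.192.0


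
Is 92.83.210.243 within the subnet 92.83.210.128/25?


Subnet network: 92.83.210.128
Test IP AND mask: 92.83.210.128
Yes, 92.83.210.243 is in 92.83.210.128/25


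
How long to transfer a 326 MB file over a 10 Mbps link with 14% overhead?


Effective throughput = 10 * (1 - 14/100) = 8.6 Mbps
File size in Mb = 326 * 8 = 2608 Mb
Time = 2608 / 8.6
Time = 303.2558 seconds


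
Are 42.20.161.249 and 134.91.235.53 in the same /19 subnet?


Mask: 255.255.224.0
42.20.161.249 AND mask = 42.20.160.0
134.91.235.53 AND mask = 134.91.224.0
No, different subnets (42.20.160.0 vs 134.91.224.0)


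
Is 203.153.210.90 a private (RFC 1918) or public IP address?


RFC 1918 private ranges:
  10.0.0.0/8 (10.0.0.0 - 10.255.255.255)
  172.16.0.0/12 (172.16.0.0 - 172.31.255.255)
  192.168.0.0/16 (192.168.0.0 - 192.168.255.255)
Public (not in any RFC 1918 range)


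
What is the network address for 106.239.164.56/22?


IP:   01101010.11101111.10100100.00111000
Mask: 11111111.11111111.11111100.00000000
AND operation:
Net:  01101010.11101111.10100100.00000000
Network: 106.239.164.0/22


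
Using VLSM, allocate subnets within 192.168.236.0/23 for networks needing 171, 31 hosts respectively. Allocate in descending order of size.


171 hosts -> /24 (254 usable): 192.168.236.0/24
31 hosts -> /26 (62 usable): 192.168.237.0/26
Allocation: 192.168.236.0/24 (171 hosts, 254 usable); 192.168.237.0/26 (31 hosts, 62 usable)


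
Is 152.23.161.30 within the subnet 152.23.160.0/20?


Subnet network: 152.23.160.0
Test IP AND mask: 152.23.160.0
Yes, 152.23.161.30 is in 152.23.160.0/20


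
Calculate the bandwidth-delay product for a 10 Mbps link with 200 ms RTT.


BDP = bandwidth * RTT
= 10 Mbps * 200 ms
= 10 * 1e6 * 200 / 1000 bits
= 2000000 bits
= 250000 bytes
= 244.1406 KB
BDP = 2000000 bits (250000 bytes)


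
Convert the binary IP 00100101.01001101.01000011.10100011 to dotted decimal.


00100101 = 37
01001101 = 77
01000011 = 67
10100011 = 163
IP: 37.77.67.163


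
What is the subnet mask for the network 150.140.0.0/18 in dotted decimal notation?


/18 means 18 network bits, 14 host bits
Binary: 11111111111111111100000000000000
Mask: 255.255.192.0


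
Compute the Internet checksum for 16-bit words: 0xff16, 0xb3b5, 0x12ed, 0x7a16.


Sum all words (with carry folding):
+ 0xff16 = 0xff16
+ 0xb3b5 = 0xb2cc
+ 0x12ed = 0xc5b9
+ 0x7a16 = 0x3fd0
One's complement: ~0x3fd0
Checksum = 0xc02f


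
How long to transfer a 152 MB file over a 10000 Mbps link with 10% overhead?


Effective throughput = 10000 * (1 - 10/100) = 9000 Mbps
File size in Mb = 152 * 8 = 1216 Mb
Time = 1216 / 9000
Time = 0.1351 seconds


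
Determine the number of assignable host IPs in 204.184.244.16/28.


Host bits = 32 - 28 = 4
Total addresses = 2^4 = 16
Usable = total - 2 (network and broadcast)
Usable hosts: 14


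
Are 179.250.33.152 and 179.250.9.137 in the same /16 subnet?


Mask: 255.255.0.0
179.250.33.152 AND mask = 179.250.0.0
179.250.9.137 AND mask = 179.250.0.0
Yes, same subnet (179.250.0.0)


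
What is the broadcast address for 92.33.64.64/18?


Network: 92.33.64.0/18
Host bits = 14
Set all host bits to 1:
Broadcast: 92.33.127.255


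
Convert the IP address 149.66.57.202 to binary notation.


149 = 10010101
66 = 01000010
57 = 00111001
202 = 11001010
Binary: 10010101.01000010.00111001.11001010


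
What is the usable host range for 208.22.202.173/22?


Network: 208.22.200.0
Broadcast: 208.22.203.255
First usable = network + 1
Last usable = broadcast - 1
Range: 208.22.200.1 to 208.22.203.254


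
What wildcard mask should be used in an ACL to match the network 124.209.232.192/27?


Subnet mask: 255.255.255.224
Wildcard = 255.255.255.255 - subnet mask
255 - 255 = 0
255 - 255 = 0
255 - 255 = 0
255 - 224 = 31
Wildcard: 0.0.0.31


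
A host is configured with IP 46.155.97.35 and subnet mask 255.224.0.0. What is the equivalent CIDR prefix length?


Binary: 11111111.11100000.00000000.00000000
Count leading 1s
Prefix: /11


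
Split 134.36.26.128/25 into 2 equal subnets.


New prefix = 25 + 1 = 26
Each subnet has 64 addresses
  134.36.26.128/26
  134.36.26.192/26
Subnets: 134.36.26.128/26, 134.36.26.192/26


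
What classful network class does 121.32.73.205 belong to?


First octet: 121
Binary: 01111001
0xxxxxxx -> Class A (1-126)
Class A, default mask 255.0.0.0 (/8)


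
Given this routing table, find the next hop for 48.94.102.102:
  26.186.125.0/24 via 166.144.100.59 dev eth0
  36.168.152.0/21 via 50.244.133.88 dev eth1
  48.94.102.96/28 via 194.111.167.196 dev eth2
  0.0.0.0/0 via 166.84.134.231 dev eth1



Longest prefix match for 48.94.102.102:
  /24 26.186.125.0: no
  /21 36.168.152.0: no
  /28 48.94.102.96: MATCH
  /0 0.0.0.0: MATCH
Selected: next-hop 194.111.167.196 via eth2 (matched /28)


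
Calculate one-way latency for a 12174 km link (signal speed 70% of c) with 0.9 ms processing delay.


Speed = 0.7 * 3e5 km/s = 210000 km/s
Propagation delay = 12174 / 210000 = 0.058 s = 57.9714 ms
Processing delay = 0.9 ms
Total one-way latency = 58.8714 ms


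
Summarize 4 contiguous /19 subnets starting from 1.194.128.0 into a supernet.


Original prefix: /19
Number of subnets: 4 = 2^2
New prefix = 19 - 2 = 17
Supernet: 1.194.128.0/17


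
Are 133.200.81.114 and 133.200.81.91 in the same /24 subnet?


Mask: 255.255.255.0
133.200.81.114 AND mask = 133.200.81.0
133.200.81.91 AND mask = 133.200.81.0
Yes, same subnet (133.200.81.0)


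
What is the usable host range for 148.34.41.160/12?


Network: 148.32.0.0
Broadcast: 148.47.255.255
First usable = network + 1
Last usable = broadcast - 1
Range: 148.32.0.1 to 148.47.255.254


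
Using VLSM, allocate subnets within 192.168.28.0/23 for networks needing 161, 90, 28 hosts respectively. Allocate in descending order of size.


161 hosts -> /24 (254 usable): 192.168.28.0/24
90 hosts -> /25 (126 usable): 192.168.29.0/25
28 hosts -> /27 (30 usable): 192.168.29.128/27
Allocation: 192.168.28.0/24 (161 hosts, 254 usable); 192.168.29.0/25 (90 hosts, 126 usable); 192.168.29.128/27 (28 hosts, 30 usable)


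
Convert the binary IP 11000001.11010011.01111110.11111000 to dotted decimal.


11000001 = 193
11010011 = 211
01111110 = 126
11111000 = 248
IP: 193.211.126.248


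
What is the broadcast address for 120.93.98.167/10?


Network: 120.64.0.0/10
Host bits = 22
Set all host bits to 1:
Broadcast: 120.127.255.255


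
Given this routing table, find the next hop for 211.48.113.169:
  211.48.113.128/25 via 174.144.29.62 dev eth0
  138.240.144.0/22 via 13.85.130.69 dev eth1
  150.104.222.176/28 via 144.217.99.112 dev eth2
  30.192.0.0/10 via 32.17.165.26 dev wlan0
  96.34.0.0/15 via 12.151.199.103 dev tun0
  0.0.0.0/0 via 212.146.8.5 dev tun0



Longest prefix match for 211.48.113.169:
  /25 211.48.113.128: MATCH
  /22 138.240.144.0: no
  /28 150.104.222.176: no
  /10 30.192.0.0: no
  /15 96.34.0.0: no
  /0 0.0.0.0: MATCH
Selected: next-hop 174.144.29.62 via eth0 (matched /25)


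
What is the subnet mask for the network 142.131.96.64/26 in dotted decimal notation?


/26 means 26 network bits, 6 host bits
Binary: 11111111111111111111111111000000
Mask: 255.255.255.192


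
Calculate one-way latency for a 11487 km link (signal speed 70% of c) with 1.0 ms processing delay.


Speed = 0.7 * 3e5 km/s = 210000 km/s
Propagation delay = 11487 / 210000 = 0.0547 s = 54.7 ms
Processing delay = 1.0 ms
Total one-way latency = 55.7 ms


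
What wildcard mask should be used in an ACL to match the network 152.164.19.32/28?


Subnet mask: 255.255.255.240
Wildcard = 255.255.255.255 - subnet mask
255 - 255 = 0
255 - 255 = 0
255 - 255 = 0
255 - 240 = 15
Wildcard: 0.0.0.15


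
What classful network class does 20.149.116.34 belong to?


First octet: 20
Binary: 00010100
0xxxxxxx -> Class A (1-126)
Class A, default mask 255.0.0.0 (/8)


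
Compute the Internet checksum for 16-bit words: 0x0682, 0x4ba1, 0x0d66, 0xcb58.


Sum all words (with carry folding):
+ 0x0682 = 0x0682
+ 0x4ba1 = 0x5223
+ 0x0d66 = 0x5f89
+ 0xcb58 = 0x2ae2
One's complement: ~0x2ae2
Checksum = 0xd51d


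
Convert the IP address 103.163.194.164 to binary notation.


103 = 01100111
163 = 10100011
194 = 11000010
164 = 10100100
Binary: 01100111.10100011.11000010.10100100


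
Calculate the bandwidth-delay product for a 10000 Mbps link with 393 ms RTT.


BDP = bandwidth * RTT
= 10000 Mbps * 393 ms
= 10000 * 1e6 * 393 / 1000 bits
= 3930000000 bits
= 491250000 bytes
= 479736.3281 KB
BDP = 3930000000 bits (491250000 bytes)


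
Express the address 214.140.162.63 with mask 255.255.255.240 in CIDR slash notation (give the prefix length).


Binary: 11111111.11111111.11111111.11110000
Count leading 1s
Prefix: /28


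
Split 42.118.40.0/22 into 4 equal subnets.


New prefix = 22 + 2 = 24
Each subnet has 256 addresses
  42.118.40.0/24
  42.118.41.0/24
  42.118.42.0/24
  42.118.43.0/24
Subnets: 42.118.40.0/24, 42.118.41.0/24, 42.118.42.0/24, 42.118.43.0/24


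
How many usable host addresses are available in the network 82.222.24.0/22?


Host bits = 32 - 22 = 10
Total addresses = 2^10 = 1024
Usable = total - 2 (network and broadcast)
Usable hosts: 1022


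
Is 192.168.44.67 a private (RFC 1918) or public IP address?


RFC 1918 private ranges:
  10.0.0.0/8 (10.0.0.0 - 10.255.255.255)
  172.16.0.0/12 (172.16.0.0 - 172.31.255.255)
  192.168.0.0/16 (192.168.0.0 - 192.168.255.255)
Private (in 192.168.0.0/16)


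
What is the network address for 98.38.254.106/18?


IP:   01100010.00100110.11111110.01101010
Mask: 11111111.11111111.11000000.00000000
AND operation:
Net:  01100010.00100110.11000000.00000000
Network: 98.38.192.0/18


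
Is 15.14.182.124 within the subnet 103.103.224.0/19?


Subnet network: 103.103.224.0
Test IP AND mask: 15.14.160.0
No, 15.14.182.124 is not in 103.103.224.0/19


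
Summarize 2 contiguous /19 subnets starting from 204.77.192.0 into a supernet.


Original prefix: /19
Number of subnets: 2 = 2^1
New prefix = 19 - 1 = 18
Supernet: 204.77.192.0/18


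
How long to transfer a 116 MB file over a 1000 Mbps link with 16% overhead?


Effective throughput = 1000 * (1 - 16/100) = 840 Mbps
File size in Mb = 116 * 8 = 928 Mb
Time = 928 / 840
Time = 1.1048 seconds


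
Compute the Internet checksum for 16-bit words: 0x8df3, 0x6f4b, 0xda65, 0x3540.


Sum all words (with carry folding):
+ 0x8df3 = 0x8df3
+ 0x6f4b = 0xfd3e
+ 0xda65 = 0xd7a4
+ 0x3540 = 0x0ce5
One's complement: ~0x0ce5
Checksum = 0xf31a


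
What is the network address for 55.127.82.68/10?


IP:   00110111.01111111.01010010.01000100
Mask: 11111111.11000000.00000000.00000000
AND operation:
Net:  00110111.01000000.00000000.00000000
Network: 55.64.0.0/10


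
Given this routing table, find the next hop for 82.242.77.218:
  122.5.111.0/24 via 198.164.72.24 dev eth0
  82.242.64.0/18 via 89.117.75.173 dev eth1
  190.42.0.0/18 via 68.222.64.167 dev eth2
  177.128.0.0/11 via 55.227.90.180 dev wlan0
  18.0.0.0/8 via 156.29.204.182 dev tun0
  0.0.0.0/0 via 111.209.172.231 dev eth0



Longest prefix match for 82.242.77.218:
  /24 122.5.111.0: no
  /18 82.242.64.0: MATCH
  /18 190.42.0.0: no
  /11 177.128.0.0: no
  /8 18.0.0.0: no
  /0 0.0.0.0: MATCH
Selected: next-hop 89.117.75.173 via eth1 (matched /18)


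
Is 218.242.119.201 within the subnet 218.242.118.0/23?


Subnet network: 218.242.118.0
Test IP AND mask: 218.242.118.0
Yes, 218.242.119.201 is in 218.242.118.0/23


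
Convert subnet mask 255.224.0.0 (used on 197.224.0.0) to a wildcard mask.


Subnet mask: 255.224.0.0
Wildcard = 255.255.255.255 - subnet mask
255 - 255 = 0
255 - 224 = 31
255 - 0 = 255
255 - 0 = 255
Wildcard: 0.31.255.255


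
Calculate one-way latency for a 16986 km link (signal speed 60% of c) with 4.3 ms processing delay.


Speed = 0.6 * 3e5 km/s = 180000 km/s
Propagation delay = 16986 / 180000 = 0.0944 s = 94.3667 ms
Processing delay = 4.3 ms
Total one-way latency = 98.6667 ms


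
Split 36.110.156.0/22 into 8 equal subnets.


New prefix = 22 + 3 = 25
Each subnet has 128 addresses
  36.110.156.0/25
  36.110.156.128/25
  36.110.157.0/25
  36.110.157.128/25
  36.110.158.0/25
  36.110.158.128/25
  36.110.159.0/25
  36.110.159.128/25
Subnets: 36.110.156.0/25, 36.110.156.128/25, 36.110.157.0/25, 36.110.157.128/25, 36.110.158.0/25, 36.110.158.128/25, 36.110.159.0/25, 36.110.159.128/25


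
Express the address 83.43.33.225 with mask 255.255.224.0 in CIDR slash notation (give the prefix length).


Binary: 11111111.11111111.11100000.00000000
Count leading 1s
Prefix: /19


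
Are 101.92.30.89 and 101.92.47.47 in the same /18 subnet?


Mask: 255.255.192.0
101.92.30.89 AND mask = 101.92.0.0
101.92.47.47 AND mask = 101.92.0.0
Yes, same subnet (101.92.0.0)


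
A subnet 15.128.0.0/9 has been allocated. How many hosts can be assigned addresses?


Host bits = 32 - 9 = 23
Total addresses = 2^23 = 8388608
Usable = total - 2 (network and broadcast)
Usable hosts: 8388606


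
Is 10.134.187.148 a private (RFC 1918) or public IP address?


RFC 1918 private ranges:
  10.0.0.0/8 (10.0.0.0 - 10.255.255.255)
  172.16.0.0/12 (172.16.0.0 - 172.31.255.255)
  192.168.0.0/16 (192.168.0.0 - 192.168.255.255)
Private (in 10.0.0.0/8)


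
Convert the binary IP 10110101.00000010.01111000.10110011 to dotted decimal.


10110101 = 181
00000010 = 2
01111000 = 120
10110011 = 179
IP: 181.2.120.179


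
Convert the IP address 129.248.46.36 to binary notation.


129 = 10000001
248 = 11111000
46 = 00101110
36 = 00100100
Binary: 10000001.11111000.00101110.00100100


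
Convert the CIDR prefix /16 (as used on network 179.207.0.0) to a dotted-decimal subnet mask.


/16 means 16 network bits, 16 host bits
Binary: 11111111111111110000000000000000
Mask: 255.255.0.0


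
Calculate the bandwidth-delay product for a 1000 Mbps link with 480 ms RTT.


BDP = bandwidth * RTT
= 1000 Mbps * 480 ms
= 1000 * 1e6 * 480 / 1000 bits
= 480000000 bits
= 60000000 bytes
= 58593.75 KB
BDP = 480000000 bits (60000000 bytes)


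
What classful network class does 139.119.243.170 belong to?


First octet: 139
Binary: 10001011
10xxxxxx -> Class B (128-191)
Class B, default mask 255.255.0.0 (/16)


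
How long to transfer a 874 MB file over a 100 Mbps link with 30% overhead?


Effective throughput = 100 * (1 - 30/100) = 70 Mbps
File size in Mb = 874 * 8 = 6992 Mb
Time = 6992 / 70
Time = 99.8857 seconds


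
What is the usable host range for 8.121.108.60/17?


Network: 8.121.0.0
Broadcast: 8.121.127.255
First usable = network + 1
Last usable = broadcast - 1
Range: 8.121.0.1 to 8.121.127.254


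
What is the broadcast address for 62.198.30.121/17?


Network: 62.198.0.0/17
Host bits = 15
Set all host bits to 1:
Broadcast: 62.198.127.255


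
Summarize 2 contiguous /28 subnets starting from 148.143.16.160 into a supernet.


Original prefix: /28
Number of subnets: 2 = 2^1
New prefix = 28 - 1 = 27
Supernet: 148.143.16.160/27


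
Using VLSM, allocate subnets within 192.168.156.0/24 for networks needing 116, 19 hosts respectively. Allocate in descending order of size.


116 hosts -> /25 (126 usable): 192.168.156.0/25
19 hosts -> /27 (30 usable): 192.168.156.128/27
Allocation: 192.168.156.0/25 (116 hosts, 126 usable); 192.168.156.128/27 (19 hosts, 30 usable)


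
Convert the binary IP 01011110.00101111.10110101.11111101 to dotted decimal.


01011110 = 94
00101111 = 47
10110101 = 181
11111101 = 253
IP: 94.47.181.253


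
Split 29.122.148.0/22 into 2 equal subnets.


New prefix = 22 + 1 = 23
Each subnet has 512 addresses
  29.122.148.0/23
  29.122.150.0/23
Subnets: 29.122.148.0/23, 29.122.150.0/23


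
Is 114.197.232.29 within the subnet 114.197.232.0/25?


Subnet network: 114.197.232.0
Test IP AND mask: 114.197.232.0
Yes, 114.197.232.29 is in 114.197.232.0/25


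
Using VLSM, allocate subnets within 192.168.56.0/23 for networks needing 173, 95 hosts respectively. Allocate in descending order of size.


173 hosts -> /24 (254 usable): 192.168.56.0/24
95 hosts -> /25 (126 usable): 192.168.57.0/25
Allocation: 192.168.56.0/24 (173 hosts, 254 usable); 192.168.57.0/25 (95 hosts, 126 usable)


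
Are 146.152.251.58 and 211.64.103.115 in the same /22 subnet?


Mask: 255.255.252.0
146.152.251.58 AND mask = 146.152.248.0
211.64.103.115 AND mask = 211.64.100.0
No, different subnets (146.152.248.0 vs 211.64.100.0)


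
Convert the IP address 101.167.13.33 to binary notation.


101 = 01100101
167 = 10100111
13 = 00001101
33 = 00100001
Binary: 01100101.10100111.00001101.00100001


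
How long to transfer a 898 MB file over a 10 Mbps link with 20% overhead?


Effective throughput = 10 * (1 - 20/100) = 8 Mbps
File size in Mb = 898 * 8 = 7184 Mb
Time = 7184 / 8
Time = 898 seconds


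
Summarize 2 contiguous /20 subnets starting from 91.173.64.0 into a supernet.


Original prefix: /20
Number of subnets: 2 = 2^1
New prefix = 20 - 1 = 19
Supernet: 91.173.64.0/19


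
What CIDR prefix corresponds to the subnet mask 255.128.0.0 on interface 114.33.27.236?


Binary: 11111111.10000000.00000000.00000000
Count leading 1s
Prefix: /9


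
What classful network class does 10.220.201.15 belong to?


First octet: 10
Binary: 00001010
0xxxxxxx -> Class A (1-126)
Class A, default mask 255.0.0.0 (/8)


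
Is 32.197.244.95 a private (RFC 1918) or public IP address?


RFC 1918 private ranges:
  10.0.0.0/8 (10.0.0.0 - 10.255.255.255)
  172.16.0.0/12 (172.16.0.0 - 172.31.255.255)
  192.168.0.0/16 (192.168.0.0 - 192.168.255.255)
Public (not in any RFC 1918 range)


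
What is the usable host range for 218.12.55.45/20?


Network: 218.12.48.0
Broadcast: 218.12.63.255
First usable = network + 1
Last usable = broadcast - 1
Range: 218.12.48.1 to 218.12.63.254


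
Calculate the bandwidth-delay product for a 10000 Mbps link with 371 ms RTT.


BDP = bandwidth * RTT
= 10000 Mbps * 371 ms
= 10000 * 1e6 * 371 / 1000 bits
= 3710000000 bits
= 463750000 bytes
= 452880.8594 KB
BDP = 3710000000 bits (463750000 bytes)


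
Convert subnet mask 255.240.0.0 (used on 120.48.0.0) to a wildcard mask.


Subnet mask: 255.240.0.0
Wildcard = 255.255.255.255 - subnet mask
255 - 255 = 0
255 - 240 = 15
255 - 0 = 255
255 - 0 = 255
Wildcard: 0.15.255.255


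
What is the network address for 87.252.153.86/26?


IP:   01010111.11111100.10011001.01010110
Mask: 11111111.11111111.11111111.11000000
AND operation:
Net:  01010111.11111100.10011001.01000000
Network: 87.252.153.64/26


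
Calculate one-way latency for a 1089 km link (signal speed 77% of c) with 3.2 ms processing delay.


Speed = 0.77 * 3e5 km/s = 231000 km/s
Propagation delay = 1089 / 231000 = 0.0047 s = 4.7143 ms
Processing delay = 3.2 ms
Total one-way latency = 7.9143 ms


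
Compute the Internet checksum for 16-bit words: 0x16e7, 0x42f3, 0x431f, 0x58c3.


Sum all words (with carry folding):
+ 0x16e7 = 0x16e7
+ 0x42f3 = 0x59da
+ 0x431f = 0x9cf9
+ 0x58c3 = 0xf5bc
One's complement: ~0xf5bc
Checksum = 0x0a43


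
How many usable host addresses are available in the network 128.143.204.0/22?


Host bits = 32 - 22 = 10
Total addresses = 2^10 = 1024
Usable = total - 2 (network and broadcast)
Usable hosts: 1022


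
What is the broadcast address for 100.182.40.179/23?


Network: 100.182.40.0/23
Host bits = 9
Set all host bits to 1:
Broadcast: 100.182.41.255


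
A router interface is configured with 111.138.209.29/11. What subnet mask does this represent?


/11 means 11 network bits, 21 host bits
Binary: 11111111111000000000000000000000
Mask: 255.224.0.0


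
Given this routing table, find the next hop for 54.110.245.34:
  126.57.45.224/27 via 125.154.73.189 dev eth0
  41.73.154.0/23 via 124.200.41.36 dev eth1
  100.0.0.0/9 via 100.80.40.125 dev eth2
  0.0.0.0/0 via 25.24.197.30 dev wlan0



Longest prefix match for 54.110.245.34:
  /27 126.57.45.224: no
  /23 41.73.154.0: no
  /9 100.0.0.0: no
  /0 0.0.0.0: MATCH
Selected: next-hop 25.24.197.30 via wlan0 (matched /0)


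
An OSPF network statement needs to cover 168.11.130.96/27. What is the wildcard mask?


Subnet mask: 255.255.255.224
Wildcard = 255.255.255.255 - subnet mask
255 - 255 = 0
255 - 255 = 0
255 - 255 = 0
255 - 224 = 31
Wildcard: 0.0.0.31


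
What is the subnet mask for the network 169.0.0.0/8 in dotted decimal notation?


/8 means 8 network bits, 24 host bits
Binary: 11111111000000000000000000000000
Mask: 255.0.0.0
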